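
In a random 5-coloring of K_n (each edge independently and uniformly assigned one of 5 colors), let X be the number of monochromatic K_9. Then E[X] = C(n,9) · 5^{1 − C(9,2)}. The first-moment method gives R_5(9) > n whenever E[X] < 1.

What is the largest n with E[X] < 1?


We need C(n, 9) · 5^{1 − 36} < 1, i.e. C(n, 9) < 5^{36 − 1} = 2910383045673370361328125.
Check values of n near the boundary:
  n = 2170: C(2170, 9) = 2891746779868845075610510; 2891746779868845075610510 < 2910383045673370361328125? YES
  n = 2171: C(2171, 9) = 2903784578674959601827205; 2903784578674959601827205 < 2910383045673370361328125? YES
  n = 2172: C(2172, 9) = 2915866900084148060642020; 2915866900084148060642020 < 2910383045673370361328125? NO
The largest n with C(n, 9) < 2910383045673370361328125 is n = 2171 (where E[X] = 580756915734991920365441/582076609134674072265625 ≈ 0.998). Hence R_5(9) > 2171, i.e. R_5(9) ≥ 2172.

Largest n = 2171; hence R_5(9) > 2171.


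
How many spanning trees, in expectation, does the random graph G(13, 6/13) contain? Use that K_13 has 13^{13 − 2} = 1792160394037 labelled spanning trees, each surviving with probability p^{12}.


K_13 has 13^{13 − 2} = 1792160394037 labelled spanning trees.
For each such spanning tree H, let X_H = 1 if all 12 edges of H are present in G. Then P[X_H = 1] = p^{12} = (6/13)^{12} = 2176782336/23298085122481.
By linearity: E[X] = Σ_H E[X_H] = 1792160394037 · p^{12} = 1792160394037 · 2176782336/23298085122481 = 2176782336/13.
Numerically: E[X] ≈ 1.674e+08.

E[X] = 1792160394037 · (6/13)^{12} = 2176782336/13 ≈ 1.674e+08.


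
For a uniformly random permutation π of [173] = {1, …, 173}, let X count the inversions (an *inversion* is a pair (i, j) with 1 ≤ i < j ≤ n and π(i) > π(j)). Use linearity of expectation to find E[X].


Write X = Σ X_I over the C(173, 2) = 14878 pairs i < j, with X_I the indicator of one inversion.
There are 14878 indicators.
For each fixed pair i < j, the values π(i) and π(j) are two distinct elements of {1, …, 173} in uniformly random order; by symmetry P[π(i) > π(j)] = 1/2.
By linearity: E[X] = 14878 · (1/2) = C(173, 2) · (1/2) = 14878/2 = 7439 ≈ 7439.000000.

E[X] = 7439 = 7439.000000.


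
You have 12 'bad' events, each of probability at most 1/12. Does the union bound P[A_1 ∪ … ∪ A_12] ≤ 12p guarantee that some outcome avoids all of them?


Union bound: P[∪_{i=1}^{12} A_i] ≤ Σ_i P[A_i] ≤ 12·p = 12·(1/12) = 1.
Numerically: 1 ≈ 1.0000000.
Is 1 < 1? NO.
Since the bound 1 is ≥ 1, the union bound is uninformative here; it does NOT by itself certify existence.

12·p = 1 ≈ 1.0000000; existence NOT certified by the union bound.


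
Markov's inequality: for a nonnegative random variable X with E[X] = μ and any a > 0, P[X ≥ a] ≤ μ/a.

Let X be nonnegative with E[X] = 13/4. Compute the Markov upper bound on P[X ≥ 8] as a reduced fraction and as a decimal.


μ = E[X] = 13/4, a = 8.
Markov: P[X ≥ 8] ≤ μ/a = (13/4)/8 = 13/32.
Numerically: ≈ 0.406250.
(Since a = 8 > μ = 3.250000, the bound 13/32 is < 1 and informative.)

P[X ≥ 8] ≤ 13/32 ≈ 0.406250.


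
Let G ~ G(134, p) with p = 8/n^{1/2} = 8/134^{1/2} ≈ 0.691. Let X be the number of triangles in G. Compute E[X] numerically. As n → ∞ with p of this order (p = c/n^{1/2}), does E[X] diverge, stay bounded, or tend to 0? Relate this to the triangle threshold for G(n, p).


Number of potential triangles: C(134, 3) = 392084.
Each occurs with probability p³ ≈ (0.691)³ ≈ 3.30075e-01.
By linearity: E[X] = C(134, 3)·p³ ≈ 392084 · 3.30075e-01 ≈ 129417.165.
Since α = 1/2 < 1, p = c/n^{1/2} ≫ 1/n is above the triangle threshold p ~ 1/n. Asymptotically E[X] ~ (c³/6)·n^{3(1−α)} = (8³/6)·n^{1.5} → ∞; triangles are abundant w.h.p.

E[X] ≈ 129417.165; in regime p = Θ(1/n^{1/2}) E[X] diverges (above the triangle threshold p ~ 1/n).


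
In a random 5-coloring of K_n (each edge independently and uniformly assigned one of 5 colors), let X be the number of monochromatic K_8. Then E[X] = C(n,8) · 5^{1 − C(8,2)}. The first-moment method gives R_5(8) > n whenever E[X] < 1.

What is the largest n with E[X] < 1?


We need C(n, 8) · 5^{1 − 28} < 1, i.e. C(n, 8) < 5^{28 − 1} = 7450580596923828125.
Check values of n near the boundary:
  n = 859: C(859, 8) = 7115855595170747139; 7115855595170747139 < 7450580596923828125? YES
  n = 860: C(860, 8) = 7182671140665308145; 7182671140665308145 < 7450580596923828125? YES
  n = 861: C(861, 8) = 7250034996615275865; 7250034996615275865 < 7450580596923828125? YES
  n = 862: C(862, 8) = 7317951015318931845; 7317951015318931845 < 7450580596923828125? YES
  n = 863: C(863, 8) = 7386423071602617757; 7386423071602617757 < 7450580596923828125? YES
  n = 864: C(864, 8) = 7455455062926006708; 7455455062926006708 < 7450580596923828125? NO
The largest n with C(n, 8) < 7450580596923828125 is n = 863 (where E[X] = 7386423071602617757/7450580596923828125 ≈ 0.99139). Hence R_5(8) > 863, i.e. R_5(8) ≥ 864.

Largest n = 863; hence R_5(8) > 863.


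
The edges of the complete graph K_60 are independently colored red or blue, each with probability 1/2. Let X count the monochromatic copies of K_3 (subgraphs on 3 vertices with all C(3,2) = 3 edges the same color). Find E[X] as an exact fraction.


Let X = Σ_S X_S over the C(60, 3) = 34220 subsets S of size 3, where X_S = 1 if the K_3 on S is monochromatic.
For a fixed S, the K_3 on S has C(3, 2) = 3 edges. P[all 3 edges red] = (1/2)^3, and likewise for blue, so P[monochromatic] = 2·(1/2)^3 = 2^{1 − 3} = 1/4.
By linearity of expectation: E[X] = C(60, 3) · 2^{1 − 3} = 34220 · 1/4 = 8555.
Numerically: E[X] ≈ 8555.000000.

E[X] = C(60,3)·2^(1−C(3,2)) = 8555 ≈ 8555.000000.


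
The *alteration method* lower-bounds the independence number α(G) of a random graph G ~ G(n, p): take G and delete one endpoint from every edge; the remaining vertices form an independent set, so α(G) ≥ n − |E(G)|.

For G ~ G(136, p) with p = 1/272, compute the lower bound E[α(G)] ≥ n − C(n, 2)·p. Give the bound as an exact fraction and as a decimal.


E[|E(G)|] = C(136, 2)·p = 9180 · (1/272) = 135/4.
E[α(G)] ≥ n − E[|E(G)|] = 136 − 135/4 = 409/4.
Numerically: ≈ 102.25000.
(This is only a lower bound; the true E[α(G)] may be larger.)

E[α(G)] ≥ 409/4 ≈ 102.25000.


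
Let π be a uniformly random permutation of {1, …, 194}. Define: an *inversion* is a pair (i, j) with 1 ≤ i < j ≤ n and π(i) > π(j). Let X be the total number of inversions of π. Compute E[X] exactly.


Write X = Σ X_I over the C(194, 2) = 18721 pairs i < j, with X_I the indicator of one inversion.
There are 18721 indicators.
For each fixed pair i < j, the values π(i) and π(j) are two distinct elements of {1, …, 194} in uniformly random order; by symmetry P[π(i) > π(j)] = 1/2.
By linearity: E[X] = 18721 · (1/2) = C(194, 2) · (1/2) = 18721/2 = 18721/2 ≈ 9360.50000.

E[X] = 18721/2 = 9360.50000.


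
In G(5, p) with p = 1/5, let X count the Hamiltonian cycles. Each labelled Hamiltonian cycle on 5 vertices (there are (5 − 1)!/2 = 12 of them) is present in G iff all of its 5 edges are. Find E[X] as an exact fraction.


K_5 has (5 − 1)!/2 = 12 labelled Hamiltonian cycles.
For each such Hamiltonian cycle H, let X_H = 1 if all 5 edges of H are present in G. Then P[X_H = 1] = p^{5} = (1/5)^{5} = 1/3125.
Summing the indicators: E[X] = Σ_H E[X_H] = 12 · p^{5} = 12 · 1/3125 = 12/3125.
Numerically: E[X] ≈ 0.00384.

E[X] = 12 · (1/5)^{5} = 12/3125 ≈ 0.00384.


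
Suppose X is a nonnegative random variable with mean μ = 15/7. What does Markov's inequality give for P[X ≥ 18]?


μ = E[X] = 15/7, a = 18.
Markov: P[X ≥ 18] ≤ μ/a = (15/7)/18 = 5/42.
Numerically: ≈ 0.119048.
(Since a = 18 > μ = 2.142857, the bound 5/42 is < 1 and informative.)

P[X ≥ 18] ≤ 5/42 ≈ 0.119048.


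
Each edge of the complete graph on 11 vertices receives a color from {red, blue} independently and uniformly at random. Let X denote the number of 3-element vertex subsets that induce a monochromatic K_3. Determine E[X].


Let X = Σ_S X_S over the C(11, 3) = 165 subsets S of size 3, where X_S = 1 if the K_3 on S is monochromatic.
For a fixed S, the K_3 on S has C(3, 2) = 3 edges. P[all 3 edges red] = (1/2)^3, and likewise for blue, so P[monochromatic] = 2·(1/2)^3 = 2^{1 − 3} = 1/4.
By linearity: E[X] = C(11, 3) · 2^{1 − 3} = 165 · 1/4 = 165/4.
Numerically: E[X] ≈ 41.25000.

E[X] = C(11,3)·2^(1−C(3,2)) = 165/4 ≈ 41.25000.


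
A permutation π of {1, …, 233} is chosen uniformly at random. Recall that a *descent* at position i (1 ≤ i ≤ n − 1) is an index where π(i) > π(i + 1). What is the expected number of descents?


Write X = Σ X_I over i = 1, …, 232, with X_I the indicator of one descent.
There are 232 indicators.
For each fixed i, the pair (π(i), π(i+1)) is a uniformly random ordered pair of distinct values from {1, …, 233}; by symmetry P[π(i) > π(i+1)] = 1/2.
By linearity: E[X] = 232 · (1/2) = (233 − 1) · (1/2) = 116 ≈ 116.00000.

E[X] = 116 = 116.00000.


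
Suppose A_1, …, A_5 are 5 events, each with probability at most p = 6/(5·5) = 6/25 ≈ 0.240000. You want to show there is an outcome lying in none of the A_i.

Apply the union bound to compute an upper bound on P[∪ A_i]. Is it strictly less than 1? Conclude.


Union bound: P[∪_{i=1}^{5} A_i] ≤ Σ_i P[A_i] ≤ 5·p = 5·(6/25) = 6/5.
Numerically: 6/5 ≈ 1.200000.
Is 6/5 < 1? NO.
Since the bound 6/5 is ≥ 1, the union bound is uninformative here; it does NOT by itself certify existence.

5·p = 6/5 ≈ 1.200000; existence NOT certified by the union bound.


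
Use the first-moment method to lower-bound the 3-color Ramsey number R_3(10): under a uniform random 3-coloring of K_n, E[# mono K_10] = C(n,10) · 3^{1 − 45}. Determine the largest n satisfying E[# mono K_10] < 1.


We need C(n, 10) · 3^{1 − 45} < 1, i.e. C(n, 10) < 3^{45 − 1} = 984770902183611232881.
Check values of n near the boundary:
  n = 570: C(570, 10) = 921524823451961408691; 921524823451961408691 < 984770902183611232881? YES
  n = 571: C(571, 10) = 937951290893172842001; 937951290893172842001 < 984770902183611232881? YES
  n = 572: C(572, 10) = 954640815642161682606; 954640815642161682606 < 984770902183611232881? YES
  n = 573: C(573, 10) = 971597135635805762226; 971597135635805762226 < 984770902183611232881? YES
  n = 574: C(574, 10) = 988824035203816502691; 988824035203816502691 < 984770902183611232881? NO
  n = 575: C(575, 10) = 1006325345561406175305; 1006325345561406175305 < 984770902183611232881? NO
  n = 576: C(576, 10) = 1024104945306307344480; 1024104945306307344480 < 984770902183611232881? NO
The largest n with C(n, 10) < 984770902183611232881 is n = 573 (where E[X] = 35985079097622435638/36472996377170786403 ≈ 0.9866). Hence R_3(10) > 573, i.e. R_3(10) ≥ 574.

Largest n = 573; hence R_3(10) > 573.


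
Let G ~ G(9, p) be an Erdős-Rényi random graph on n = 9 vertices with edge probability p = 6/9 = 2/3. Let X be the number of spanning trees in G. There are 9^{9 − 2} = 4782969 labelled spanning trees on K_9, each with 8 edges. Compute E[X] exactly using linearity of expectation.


K_9 has 9^{9 − 2} = 4782969 labelled spanning trees.
For each such spanning tree H, let X_H = 1 if all 8 edges of H are present in G. Then P[X_H = 1] = p^{8} = (2/3)^{8} = 256/6561.
By linearity: E[X] = Σ_H E[X_H] = 4782969 · p^{8} = 4782969 · 256/6561 = 186624.
Numerically: E[X] ≈ 1.87e+05.

E[X] = 4782969 · (2/3)^{8} = 186624 ≈ 1.87e+05.


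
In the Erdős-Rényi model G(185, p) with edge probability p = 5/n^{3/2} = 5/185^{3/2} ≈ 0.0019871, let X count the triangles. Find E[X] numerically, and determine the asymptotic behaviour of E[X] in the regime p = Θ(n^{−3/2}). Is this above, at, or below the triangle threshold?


Number of potential triangles: C(185, 3) = 1038220.
Each occurs with probability p³ ≈ (0.0019871)³ ≈ 7.8458000e-09.
By linearity: E[X] = C(185, 3)·p³ ≈ 1038220 · 7.8458000e-09 ≈ 0.00815.
Since α = 3/2 > 1, p = c/n^{3/2} = o(1/n) is below the triangle threshold p ~ 1/n. Asymptotically E[X] ~ (c³/6)·n^{3(1−α)} = (5³/6)·n^{-1.5} → 0, so by Markov's inequality G has no triangles w.h.p.

E[X] ≈ 0.00815; in regime p = Θ(1/n^{3/2}) E[X] tends to 0 (below the triangle threshold p ~ 1/n).


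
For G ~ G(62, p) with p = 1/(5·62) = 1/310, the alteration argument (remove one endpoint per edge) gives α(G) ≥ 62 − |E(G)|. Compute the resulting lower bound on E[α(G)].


E[|E(G)|] = C(62, 2)·p = 1891 · (1/310) = 61/10.
E[α(G)] ≥ n − E[|E(G)|] = 62 − 61/10 = 559/10.
Numerically: ≈ 55.900.
(This is only a lower bound; the true E[α(G)] may be larger.)

E[α(G)] ≥ 559/10 ≈ 55.900.


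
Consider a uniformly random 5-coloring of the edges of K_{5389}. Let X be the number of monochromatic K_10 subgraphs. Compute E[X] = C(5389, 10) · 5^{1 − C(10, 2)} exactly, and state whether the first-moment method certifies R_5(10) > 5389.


E[X] = C(5389, 10) · 5^{1 − 45} = 5645340767466558997768874792926 · 5^{−44} = 5645340767466558997768874792926/5684341886080801486968994140625.
As a reduced fraction: E[X] = 5645340767466558997768874792926/5684341886080801486968994140625 ≈ 0.9931.
Is E[X] < 1? YES.
Since E[X] < 1, there exists a 5-coloring of K_{5389} with no monochromatic K_10; hence R_5(10) > 5389.

E[X] = 5645340767466558997768874792926/5684341886080801486968994140625 ≈ 0.9931; E[X] < 1, so R_5(10) > 5389.


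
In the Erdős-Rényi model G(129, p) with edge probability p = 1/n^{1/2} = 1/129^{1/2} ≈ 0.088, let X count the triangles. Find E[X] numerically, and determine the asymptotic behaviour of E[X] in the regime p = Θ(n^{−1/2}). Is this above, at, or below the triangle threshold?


Number of potential triangles: C(129, 3) = 349504.
Each occurs with probability p³ ≈ (0.088)³ ≈ 6.82520e-04.
By linearity: E[X] = C(129, 3)·p³ ≈ 349504 · 6.82520e-04 ≈ 238.543.
Since α = 1/2 < 1, p = c/n^{1/2} ≫ 1/n is above the triangle threshold p ~ 1/n. Asymptotically E[X] ~ (c³/6)·n^{3(1−α)} = (1³/6)·n^{1.5} → ∞; triangles are abundant w.h.p.

E[X] ≈ 238.543; in regime p = Θ(1/n^{1/2}) E[X] diverges (above the triangle threshold p ~ 1/n).


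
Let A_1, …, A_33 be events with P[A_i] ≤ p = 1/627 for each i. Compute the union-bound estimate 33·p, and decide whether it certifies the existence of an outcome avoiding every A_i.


Union bound: P[∪_{i=1}^{33} A_i] ≤ Σ_i P[A_i] ≤ 33·p = 33·(1/627) = 1/19.
Numerically: 1/19 ≈ 0.053.
Is 1/19 < 1? YES.
Since P[∪ A_i] ≤ 1/19 < 1, the complement has P[∩ A_i^c] ≥ 1 − 1/19 = 18/19 > 0, so some outcome avoids every A_i.

33·p = 1/19 ≈ 0.053; existence CERTIFIED by the union bound.


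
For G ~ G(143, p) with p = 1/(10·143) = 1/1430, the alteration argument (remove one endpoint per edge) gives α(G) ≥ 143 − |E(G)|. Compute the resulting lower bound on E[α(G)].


E[|E(G)|] = C(143, 2)·p = 10153 · (1/1430) = 71/10.
E[α(G)] ≥ n − E[|E(G)|] = 143 − 71/10 = 1359/10.
Numerically: ≈ 135.90000.
(This is only a lower bound; the true E[α(G)] may be larger.)

E[α(G)] ≥ 1359/10 ≈ 135.90000.


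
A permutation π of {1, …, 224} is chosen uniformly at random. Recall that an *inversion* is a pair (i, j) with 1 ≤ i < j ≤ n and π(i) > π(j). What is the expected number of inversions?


Write X = Σ X_I over the C(224, 2) = 24976 pairs i < j, with X_I the indicator of one inversion.
There are 24976 indicators.
For each fixed pair i < j, the values π(i) and π(j) are two distinct elements of {1, …, 224} in uniformly random order; by symmetry P[π(i) > π(j)] = 1/2.
By linearity: E[X] = 24976 · (1/2) = C(224, 2) · (1/2) = 24976/2 = 12488 ≈ 12488.00000.

E[X] = 12488 = 12488.00000.


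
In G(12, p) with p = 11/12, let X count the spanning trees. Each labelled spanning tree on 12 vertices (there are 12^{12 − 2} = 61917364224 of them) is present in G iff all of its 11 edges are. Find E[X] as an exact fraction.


K_12 has 12^{12 − 2} = 61917364224 labelled spanning trees.
For each such spanning tree H, let X_H = 1 if all 11 edges of H are present in G. Then P[X_H = 1] = p^{11} = (11/12)^{11} = 285311670611/743008370688.
By linearity of expectation: E[X] = Σ_H E[X_H] = 61917364224 · p^{11} = 61917364224 · 285311670611/743008370688 = 285311670611/12.
Numerically: E[X] ≈ 2.38e+10.

E[X] = 61917364224 · (11/12)^{11} = 285311670611/12 ≈ 2.38e+10.


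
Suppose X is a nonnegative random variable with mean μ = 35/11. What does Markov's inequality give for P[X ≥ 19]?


μ = E[X] = 35/11, a = 19.
Markov: P[X ≥ 19] ≤ μ/a = (35/11)/19 = 35/209.
Numerically: ≈ 0.16746.
(Since a = 19 > μ = 3.18182, the bound 35/209 is < 1 and informative.)

P[X ≥ 19] ≤ 35/209 ≈ 0.16746.


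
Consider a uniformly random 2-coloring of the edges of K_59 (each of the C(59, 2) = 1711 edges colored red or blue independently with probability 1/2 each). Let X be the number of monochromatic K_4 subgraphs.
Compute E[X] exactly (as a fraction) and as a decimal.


Let X = Σ_S X_S over the C(59, 4) = 455126 subsets S of size 4, where X_S = 1 if the K_4 on S is monochromatic.
For a fixed S, the K_4 on S has C(4, 2) = 6 edges. P[all 6 edges red] = (1/2)^6, and likewise for blue, so P[monochromatic] = 2·(1/2)^6 = 2^{1 − 6} = 1/32.
Summing: E[X] = C(59, 4) · 2^{1 − 6} = 455126 · 1/32 = 227563/16.
Numerically: E[X] ≈ 14222.6875.

E[X] = C(59,4)·2^(1−C(4,2)) = 227563/16 ≈ 14222.6875.


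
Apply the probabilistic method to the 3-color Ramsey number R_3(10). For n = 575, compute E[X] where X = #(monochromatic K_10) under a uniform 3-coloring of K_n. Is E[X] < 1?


E[X] = C(575, 10) · 3^{1 − 45} = 1006325345561406175305 · 3^{−44} = 1006325345561406175305/984770902183611232881.
As a reduced fraction: E[X] = 111813927284600686145/109418989131512359209 ≈ 1.02189.
Is E[X] < 1? NO.
Since E[X] ≥ 1, the first-moment bound is inconclusive at n = 575; it does NOT by itself certify R_3(10) > 575.

E[X] = 111813927284600686145/109418989131512359209 ≈ 1.02189; E[X] ≥ 1; first-moment method inconclusive here.


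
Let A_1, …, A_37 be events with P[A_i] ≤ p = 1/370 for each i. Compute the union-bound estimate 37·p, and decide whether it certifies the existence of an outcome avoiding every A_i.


Union bound: P[∪_{i=1}^{37} A_i] ≤ Σ_i P[A_i] ≤ 37·p = 37·(1/370) = 1/10.
Numerically: 1/10 ≈ 0.100000.
Is 1/10 < 1? YES.
Since P[∪ A_i] ≤ 1/10 < 1, the complement has P[∩ A_i^c] ≥ 1 − 1/10 = 9/10 > 0, so some outcome avoids every A_i.

37·p = 1/10 ≈ 0.100000; existence CERTIFIED by the union bound.


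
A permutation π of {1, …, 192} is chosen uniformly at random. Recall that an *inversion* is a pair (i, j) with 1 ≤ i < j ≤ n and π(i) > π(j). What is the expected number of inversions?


Write X = Σ X_I over the C(192, 2) = 18336 pairs i < j, with X_I the indicator of one inversion.
There are 18336 indicators.
For each fixed pair i < j, the values π(i) and π(j) are two distinct elements of {1, …, 192} in uniformly random order; by symmetry P[π(i) > π(j)] = 1/2.
By linearity: E[X] = 18336 · (1/2) = C(192, 2) · (1/2) = 18336/2 = 9168 ≈ 9168.000000.

E[X] = 9168 = 9168.000000.


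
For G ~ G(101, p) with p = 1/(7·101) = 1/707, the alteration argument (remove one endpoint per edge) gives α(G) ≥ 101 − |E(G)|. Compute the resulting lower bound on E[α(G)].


E[|E(G)|] = C(101, 2)·p = 5050 · (1/707) = 50/7.
E[α(G)] ≥ n − E[|E(G)|] = 101 − 50/7 = 657/7.
Numerically: ≈ 93.85714.
(This is only a lower bound; the true E[α(G)] may be larger.)

E[α(G)] ≥ 657/7 ≈ 93.85714.


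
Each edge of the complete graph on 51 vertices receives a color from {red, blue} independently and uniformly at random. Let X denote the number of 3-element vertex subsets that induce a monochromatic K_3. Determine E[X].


Let X = Σ_S X_S over the C(51, 3) = 20825 subsets S of size 3, where X_S = 1 if the K_3 on S is monochromatic.
For a fixed S, the K_3 on S has C(3, 2) = 3 edges. P[all 3 edges red] = (1/2)^3, and likewise for blue, so P[monochromatic] = 2·(1/2)^3 = 2^{1 − 3} = 1/4.
Summing: E[X] = C(51, 3) · 2^{1 − 3} = 20825 · 1/4 = 20825/4.
Numerically: E[X] ≈ 5206.2500.

E[X] = C(51,3)·2^(1−C(3,2)) = 20825/4 ≈ 5206.2500.


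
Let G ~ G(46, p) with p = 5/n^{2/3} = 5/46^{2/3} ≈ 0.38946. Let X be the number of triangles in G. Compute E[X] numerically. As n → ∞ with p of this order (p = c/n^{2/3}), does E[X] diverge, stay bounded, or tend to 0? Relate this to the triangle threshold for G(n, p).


Number of potential triangles: C(46, 3) = 15180.
Each occurs with probability p³ ≈ (0.38946)³ ≈ 5.9073724e-02.
By linearity: E[X] = C(46, 3)·p³ ≈ 15180 · 5.9073724e-02 ≈ 896.73913.
Since α = 2/3 < 1, p = c/n^{2/3} ≫ 1/n is above the triangle threshold p ~ 1/n. Asymptotically E[X] ~ (c³/6)·n^{3(1−α)} = (5³/6)·n^{1} → ∞; triangles are abundant w.h.p.

E[X] ≈ 896.73913; in regime p = Θ(1/n^{2/3}) E[X] diverges (above the triangle threshold p ~ 1/n).


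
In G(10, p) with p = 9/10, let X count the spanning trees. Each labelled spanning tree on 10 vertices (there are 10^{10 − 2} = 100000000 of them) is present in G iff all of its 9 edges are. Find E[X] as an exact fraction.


K_10 has 10^{10 − 2} = 100000000 labelled spanning trees.
For each such spanning tree H, let X_H = 1 if all 9 edges of H are present in G. Then P[X_H = 1] = p^{9} = (9/10)^{9} = 387420489/1000000000.
By linearity of expectation: E[X] = Σ_H E[X_H] = 100000000 · p^{9} = 100000000 · 387420489/1000000000 = 387420489/10.
Numerically: E[X] ≈ 3.8742e+07.

E[X] = 100000000 · (9/10)^{9} = 387420489/10 ≈ 3.8742e+07.


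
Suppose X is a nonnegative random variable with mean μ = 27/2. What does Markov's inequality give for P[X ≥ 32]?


μ = E[X] = 27/2, a = 32.
Markov: P[X ≥ 32] ≤ μ/a = (27/2)/32 = 27/64.
Numerically: ≈ 0.422.
(Since a = 32 > μ = 13.500, the bound 27/64 is < 1 and informative.)

P[X ≥ 32] ≤ 27/64 ≈ 0.422.


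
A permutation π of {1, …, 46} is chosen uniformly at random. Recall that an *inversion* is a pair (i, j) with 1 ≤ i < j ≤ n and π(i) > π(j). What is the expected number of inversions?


Write X = Σ X_I over the C(46, 2) = 1035 pairs i < j, with X_I the indicator of one inversion.
There are 1035 indicators.
For each fixed pair i < j, the values π(i) and π(j) are two distinct elements of {1, …, 46} in uniformly random order; by symmetry P[π(i) > π(j)] = 1/2.
By linearity: E[X] = 1035 · (1/2) = C(46, 2) · (1/2) = 1035/2 = 1035/2 ≈ 517.5000.

E[X] = 1035/2 = 517.5000.


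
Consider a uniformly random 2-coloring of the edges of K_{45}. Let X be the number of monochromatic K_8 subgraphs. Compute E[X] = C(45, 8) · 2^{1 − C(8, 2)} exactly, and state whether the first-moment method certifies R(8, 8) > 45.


E[X] = C(45, 8) · 2^{1 − 28} = 215553195 · 2^{−27} = 215553195/134217728.
As a reduced fraction: E[X] = 215553195/134217728 ≈ 1.6060.
Is E[X] < 1? NO.
Since E[X] ≥ 1, the first-moment bound is inconclusive at n = 45; it does NOT by itself certify R(8, 8) > 45.

E[X] = 215553195/134217728 ≈ 1.6060; E[X] ≥ 1; first-moment method inconclusive here.


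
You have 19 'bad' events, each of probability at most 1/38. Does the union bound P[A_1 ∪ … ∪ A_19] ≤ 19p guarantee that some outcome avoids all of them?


Union bound: P[∪_{i=1}^{19} A_i] ≤ Σ_i P[A_i] ≤ 19·p = 19·(1/38) = 1/2.
Numerically: 1/2 ≈ 0.50000.
Is 1/2 < 1? YES.
Since P[∪ A_i] ≤ 1/2 < 1, the complement has P[∩ A_i^c] ≥ 1 − 1/2 = 1/2 > 0, so some outcome avoids every A_i.

19·p = 1/2 ≈ 0.50000; existence CERTIFIED by the union bound.


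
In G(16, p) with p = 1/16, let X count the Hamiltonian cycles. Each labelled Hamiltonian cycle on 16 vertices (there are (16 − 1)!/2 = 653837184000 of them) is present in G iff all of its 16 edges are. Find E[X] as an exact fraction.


K_16 has (16 − 1)!/2 = 653837184000 labelled Hamiltonian cycles.
For each such Hamiltonian cycle H, let X_H = 1 if all 16 edges of H are present in G. Then P[X_H = 1] = p^{16} = (1/16)^{16} = 1/18446744073709551616.
By linearity: E[X] = Σ_H E[X_H] = 653837184000 · p^{16} = 653837184000 · 1/18446744073709551616 = 638512875/18014398509481984.
Numerically: E[X] ≈ 3.54e-08.

E[X] = 653837184000 · (1/16)^{16} = 638512875/18014398509481984 ≈ 3.54e-08.


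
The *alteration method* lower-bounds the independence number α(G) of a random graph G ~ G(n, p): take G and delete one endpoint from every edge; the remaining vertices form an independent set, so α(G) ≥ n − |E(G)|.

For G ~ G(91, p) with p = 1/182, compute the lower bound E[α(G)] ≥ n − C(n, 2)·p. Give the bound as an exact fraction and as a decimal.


E[|E(G)|] = C(91, 2)·p = 4095 · (1/182) = 45/2.
E[α(G)] ≥ n − E[|E(G)|] = 91 − 45/2 = 137/2.
Numerically: ≈ 68.500.
(This is only a lower bound; the true E[α(G)] may be larger.)

E[α(G)] ≥ 137/2 ≈ 68.500.


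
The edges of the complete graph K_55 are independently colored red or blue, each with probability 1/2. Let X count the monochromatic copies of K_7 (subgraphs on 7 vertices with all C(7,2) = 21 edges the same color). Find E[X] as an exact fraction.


Let X = Σ_S X_S over the C(55, 7) = 202927725 subsets S of size 7, where X_S = 1 if the K_7 on S is monochromatic.
For a fixed S, the K_7 on S has C(7, 2) = 21 edges. P[all 21 edges red] = (1/2)^21, and likewise for blue, so P[monochromatic] = 2·(1/2)^21 = 2^{1 − 21} = 1/1048576.
By linearity of expectation: E[X] = C(55, 7) · 2^{1 − 21} = 202927725 · 1/1048576 = 202927725/1048576.
Numerically: E[X] ≈ 193.527.

E[X] = C(55,7)·2^(1−C(7,2)) = 202927725/1048576 ≈ 193.527.


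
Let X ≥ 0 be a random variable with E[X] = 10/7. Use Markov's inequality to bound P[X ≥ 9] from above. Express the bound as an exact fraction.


μ = E[X] = 10/7, a = 9.
Markov: P[X ≥ 9] ≤ μ/a = (10/7)/9 = 10/63.
Numerically: ≈ 0.1587.
(Since a = 9 > μ = 1.4286, the bound 10/63 is < 1 and informative.)

P[X ≥ 9] ≤ 10/63 ≈ 0.1587.


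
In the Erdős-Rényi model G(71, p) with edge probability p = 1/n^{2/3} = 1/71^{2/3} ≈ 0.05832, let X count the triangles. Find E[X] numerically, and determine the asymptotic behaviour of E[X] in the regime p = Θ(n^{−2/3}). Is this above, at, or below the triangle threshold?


Number of potential triangles: C(71, 3) = 57155.
Each occurs with probability p³ ≈ (0.05832)³ ≈ 1.983733e-04.
By linearity: E[X] = C(71, 3)·p³ ≈ 57155 · 1.983733e-04 ≈ 11.3380.
Since α = 2/3 < 1, p = c/n^{2/3} ≫ 1/n is above the triangle threshold p ~ 1/n. Asymptotically E[X] ~ (c³/6)·n^{3(1−α)} = (1³/6)·n^{1} → ∞; triangles are abundant w.h.p.

E[X] ≈ 11.3380; in regime p = Θ(1/n^{2/3}) E[X] diverges (above the triangle threshold p ~ 1/n).


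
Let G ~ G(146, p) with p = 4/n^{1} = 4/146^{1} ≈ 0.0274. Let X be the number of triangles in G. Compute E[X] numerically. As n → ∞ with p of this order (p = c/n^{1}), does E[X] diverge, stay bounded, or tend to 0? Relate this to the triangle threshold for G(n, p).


Number of potential triangles: C(146, 3) = 508080.
Each occurs with probability p³ ≈ (0.0274)³ ≈ 2.05647e-05.
By linearity: E[X] = C(146, 3)·p³ ≈ 508080 · 2.05647e-05 ≈ 10.448.
Here α = 1, so p = 4/n is exactly at the triangle threshold p ~ 1/n. Asymptotically E[X] → c³/6 = 4³/6 = 32/3 ≈ 10.667, a bounded constant. In this regime the triangle count is asymptotically Poisson(c³/6).

E[X] ≈ 10.448; in regime p = Θ(1/n^{1}) E[X] stays bounded (at the triangle threshold p ~ 1/n).


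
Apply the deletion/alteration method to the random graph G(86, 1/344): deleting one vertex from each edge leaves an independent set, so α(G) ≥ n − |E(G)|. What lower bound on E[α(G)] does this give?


E[|E(G)|] = C(86, 2)·p = 3655 · (1/344) = 85/8.
E[α(G)] ≥ n − E[|E(G)|] = 86 − 85/8 = 603/8.
Numerically: ≈ 75.375000.
(This is only a lower bound; the true E[α(G)] may be larger.)

E[α(G)] ≥ 603/8 ≈ 75.375000.


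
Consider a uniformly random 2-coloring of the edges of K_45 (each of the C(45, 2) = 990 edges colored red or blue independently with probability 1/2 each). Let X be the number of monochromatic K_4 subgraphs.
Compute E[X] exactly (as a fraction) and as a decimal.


Let X = Σ_S X_S over the C(45, 4) = 148995 subsets S of size 4, where X_S = 1 if the K_4 on S is monochromatic.
For a fixed S, the K_4 on S has C(4, 2) = 6 edges. P[all 6 edges red] = (1/2)^6, and likewise for blue, so P[monochromatic] = 2·(1/2)^6 = 2^{1 − 6} = 1/32.
By linearity of expectation: E[X] = C(45, 4) · 2^{1 − 6} = 148995 · 1/32 = 148995/32.
Numerically: E[X] ≈ 4656.09375.

E[X] = C(45,4)·2^(1−C(4,2)) = 148995/32 ≈ 4656.09375.


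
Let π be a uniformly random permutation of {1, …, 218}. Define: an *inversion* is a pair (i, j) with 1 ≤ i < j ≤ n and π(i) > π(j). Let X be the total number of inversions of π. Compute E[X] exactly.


Write X = Σ X_I over the C(218, 2) = 23653 pairs i < j, with X_I the indicator of one inversion.
There are 23653 indicators.
For each fixed pair i < j, the values π(i) and π(j) are two distinct elements of {1, …, 218} in uniformly random order; by symmetry P[π(i) > π(j)] = 1/2.
By linearity: E[X] = 23653 · (1/2) = C(218, 2) · (1/2) = 23653/2 = 23653/2 ≈ 11826.500.

E[X] = 23653/2 = 11826.500.


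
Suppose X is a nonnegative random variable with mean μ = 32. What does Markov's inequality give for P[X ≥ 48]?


μ = E[X] = 32, a = 48.
Markov: P[X ≥ 48] ≤ μ/a = (32)/48 = 2/3.
Numerically: ≈ 0.6667.
(Since a = 48 > μ = 32.0000, the bound 2/3 is < 1 and informative.)

P[X ≥ 48] ≤ 2/3 ≈ 0.6667.


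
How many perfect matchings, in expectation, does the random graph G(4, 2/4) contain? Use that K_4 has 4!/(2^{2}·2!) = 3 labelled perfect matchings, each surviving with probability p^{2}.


K_4 has 4!/(2^{2}·2!) = 3 labelled perfect matchings.
For each such perfect matching H, let X_H = 1 if all 2 edges of H are present in G. Then P[X_H = 1] = p^{2} = (1/2)^{2} = 1/4.
By linearity of expectation: E[X] = Σ_H E[X_H] = 3 · p^{2} = 3 · 1/4 = 3/4.
Numerically: E[X] ≈ 0.75.

E[X] = 3 · (1/2)^{2} = 3/4 ≈ 0.75.


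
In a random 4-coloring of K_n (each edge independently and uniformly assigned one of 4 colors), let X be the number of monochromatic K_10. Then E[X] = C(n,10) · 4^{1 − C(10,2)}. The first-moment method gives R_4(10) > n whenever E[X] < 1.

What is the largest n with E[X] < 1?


We need C(n, 10) · 4^{1 − 45} < 1, i.e. C(n, 10) < 4^{45 − 1} = 309485009821345068724781056.
Check values of n near the boundary:
  n = 2017: C(2017, 10) = 300324964434452596180990448; 300324964434452596180990448 < 309485009821345068724781056? YES
  n = 2018: C(2018, 10) = 301820606687612220663963508; 301820606687612220663963508 < 309485009821345068724781056? YES
  n = 2019: C(2019, 10) = 303322949179835278009229628; 303322949179835278009229628 < 309485009821345068724781056? YES
  n = 2020: C(2020, 10) = 304832018578739931133653656; 304832018578739931133653656 < 309485009821345068724781056? YES
  n = 2021: C(2021, 10) = 306347841644770462864800616; 306347841644770462864800616 < 309485009821345068724781056? YES
  n = 2022: C(2022, 10) = 307870445231474093395937796; 307870445231474093395937796 < 309485009821345068724781056? YES
  n = 2023: C(2023, 10) = 309399856285778485315440716; 309399856285778485315440716 < 309485009821345068724781056? YES
  n = 2024: C(2024, 10) = 310936101848269937576192656; 310936101848269937576192656 < 309485009821345068724781056? NO
  n = 2025: C(2025, 10) = 312479209053472269772600560; 312479209053472269772600560 < 309485009821345068724781056? NO
  n = 2026: C(2026, 10) = 314029205130126398094885285; 314029205130126398094885285 < 309485009821345068724781056? NO
The largest n with C(n, 10) < 309485009821345068724781056 is n = 2023 (where E[X] = 77349964071444621328860179/77371252455336267181195264 ≈ 0.9997249). Hence R_4(10) > 2023, i.e. R_4(10) ≥ 2024.

Largest n = 2023; hence R_4(10) > 2023.


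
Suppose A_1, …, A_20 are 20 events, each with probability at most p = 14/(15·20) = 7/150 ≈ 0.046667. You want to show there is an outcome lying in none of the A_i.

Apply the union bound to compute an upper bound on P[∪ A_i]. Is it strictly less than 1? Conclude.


Union bound: P[∪_{i=1}^{20} A_i] ≤ Σ_i P[A_i] ≤ 20·p = 20·(7/150) = 14/15.
Numerically: 14/15 ≈ 0.933333.
Is 14/15 < 1? YES.
Since P[∪ A_i] ≤ 14/15 < 1, the complement has P[∩ A_i^c] ≥ 1 − 14/15 = 1/15 > 0, so some outcome avoids every A_i.

20·p = 14/15 ≈ 0.933333; existence CERTIFIED by the union bound.


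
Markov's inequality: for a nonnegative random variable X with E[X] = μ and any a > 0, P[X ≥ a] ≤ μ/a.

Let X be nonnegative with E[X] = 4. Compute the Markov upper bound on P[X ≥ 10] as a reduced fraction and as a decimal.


μ = E[X] = 4, a = 10.
Markov: P[X ≥ 10] ≤ μ/a = (4)/10 = 2/5.
Numerically: ≈ 0.400000.
(Since a = 10 > μ = 4.000000, the bound 2/5 is < 1 and informative.)

P[X ≥ 10] ≤ 2/5 ≈ 0.400000.


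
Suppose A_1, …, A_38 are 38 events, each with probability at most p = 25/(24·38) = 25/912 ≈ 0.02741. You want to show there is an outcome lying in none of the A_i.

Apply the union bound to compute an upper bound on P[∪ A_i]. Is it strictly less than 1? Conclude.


Union bound: P[∪_{i=1}^{38} A_i] ≤ Σ_i P[A_i] ≤ 38·p = 38·(25/912) = 25/24.
Numerically: 25/24 ≈ 1.04167.
Is 25/24 < 1? NO.
Since the bound 25/24 is ≥ 1, the union bound is uninformative here; it does NOT by itself certify existence.

38·p = 25/24 ≈ 1.04167; existence NOT certified by the union bound.


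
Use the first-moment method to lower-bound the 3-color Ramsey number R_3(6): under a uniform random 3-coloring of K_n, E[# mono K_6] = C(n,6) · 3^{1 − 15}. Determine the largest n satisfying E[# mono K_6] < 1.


We need C(n, 6) · 3^{1 − 15} < 1, i.e. C(n, 6) < 3^{15 − 1} = 4782969.
Check values of n near the boundary:
  n = 38: C(38, 6) = 2760681; 2760681 < 4782969? YES
  n = 39: C(39, 6) = 3262623; 3262623 < 4782969? YES
  n = 40: C(40, 6) = 3838380; 3838380 < 4782969? YES
  n = 41: C(41, 6) = 4496388; 4496388 < 4782969? YES
  n = 42: C(42, 6) = 5245786; 5245786 < 4782969? NO
The largest n with C(n, 6) < 4782969 is n = 41 (where E[X] = 1498796/1594323 ≈ 0.940). Hence R_3(6) > 41, i.e. R_3(6) ≥ 42.

Largest n = 41; hence R_3(6) > 41.


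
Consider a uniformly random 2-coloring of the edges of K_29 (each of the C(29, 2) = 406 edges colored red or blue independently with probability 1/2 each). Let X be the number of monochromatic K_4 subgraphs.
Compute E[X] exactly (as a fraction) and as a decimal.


Let X = Σ_S X_S over the C(29, 4) = 23751 subsets S of size 4, where X_S = 1 if the K_4 on S is monochromatic.
For a fixed S, the K_4 on S has C(4, 2) = 6 edges. P[all 6 edges red] = (1/2)^6, and likewise for blue, so P[monochromatic] = 2·(1/2)^6 = 2^{1 − 6} = 1/32.
By linearity of expectation: E[X] = C(29, 4) · 2^{1 − 6} = 23751 · 1/32 = 23751/32.
Numerically: E[X] ≈ 742.219.

E[X] = C(29,4)·2^(1−C(4,2)) = 23751/32 ≈ 742.219.


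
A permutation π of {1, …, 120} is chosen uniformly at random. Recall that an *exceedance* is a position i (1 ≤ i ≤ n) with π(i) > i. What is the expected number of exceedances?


Write X = Σ_{i=1}^{120} X_i, where X_i = 1_{π(i) > i}.
For each fixed i, π(i) is uniform over {1, …, 120} (marginal of a uniform permutation), so P[π(i) > i] = (n − i)/n. Summing: Σ_{i=1}^{120} (n − i)/n = (0 + 1 + … + 119)/120 = 120(120 − 1)/(2·120) = (120 − 1)/2.
Hence E[X] = Σ_{i=1}^{120} (120 − i)/120 = 119/2 ≈ 59.5000.

E[X] = 119/2 = 59.5000.


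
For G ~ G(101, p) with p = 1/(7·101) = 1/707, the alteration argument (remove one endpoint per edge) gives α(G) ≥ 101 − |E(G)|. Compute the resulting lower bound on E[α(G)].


E[|E(G)|] = C(101, 2)·p = 5050 · (1/707) = 50/7.
E[α(G)] ≥ n − E[|E(G)|] = 101 − 50/7 = 657/7.
Numerically: ≈ 93.85714.
(This is only a lower bound; the true E[α(G)] may be larger.)

E[α(G)] ≥ 657/7 ≈ 93.85714.


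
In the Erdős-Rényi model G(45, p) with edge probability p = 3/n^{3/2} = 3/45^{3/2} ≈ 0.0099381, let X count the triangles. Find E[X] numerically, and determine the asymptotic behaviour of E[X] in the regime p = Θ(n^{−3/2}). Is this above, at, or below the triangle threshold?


Number of potential triangles: C(45, 3) = 14190.
Each occurs with probability p³ ≈ (0.0099381)³ ≈ 9.8153876e-07.
By linearity: E[X] = C(45, 3)·p³ ≈ 14190 · 9.8153876e-07 ≈ 0.01393.
Since α = 3/2 > 1, p = c/n^{3/2} = o(1/n) is below the triangle threshold p ~ 1/n. Asymptotically E[X] ~ (c³/6)·n^{3(1−α)} = (3³/6)·n^{-1.5} → 0, so by Markov's inequality G has no triangles w.h.p.

E[X] ≈ 0.01393; in regime p = Θ(1/n^{3/2}) E[X] tends to 0 (below the triangle threshold p ~ 1/n).


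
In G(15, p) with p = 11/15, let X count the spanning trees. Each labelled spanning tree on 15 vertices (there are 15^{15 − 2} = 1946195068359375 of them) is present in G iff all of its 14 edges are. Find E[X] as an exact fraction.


K_15 has 15^{15 − 2} = 1946195068359375 labelled spanning trees.
For each such spanning tree H, let X_H = 1 if all 14 edges of H are present in G. Then P[X_H = 1] = p^{14} = (11/15)^{14} = 379749833583241/29192926025390625.
By linearity of expectation: E[X] = Σ_H E[X_H] = 1946195068359375 · p^{14} = 1946195068359375 · 379749833583241/29192926025390625 = 379749833583241/15.
Numerically: E[X] ≈ 2.5317e+13.

E[X] = 1946195068359375 · (11/15)^{14} = 379749833583241/15 ≈ 2.5317e+13.


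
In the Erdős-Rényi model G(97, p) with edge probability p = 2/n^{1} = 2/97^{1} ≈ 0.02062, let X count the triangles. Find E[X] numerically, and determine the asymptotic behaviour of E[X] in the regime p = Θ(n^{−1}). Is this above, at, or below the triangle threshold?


Number of potential triangles: C(97, 3) = 147440.
Each occurs with probability p³ ≈ (0.02062)³ ≈ 8.765461e-06.
By linearity: E[X] = C(97, 3)·p³ ≈ 147440 · 8.765461e-06 ≈ 1.2924.
Here α = 1, so p = 2/n is exactly at the triangle threshold p ~ 1/n. Asymptotically E[X] → c³/6 = 2³/6 = 4/3 ≈ 1.3333, a bounded constant. In this regime the triangle count is asymptotically Poisson(c³/6).

E[X] ≈ 1.2924; in regime p = Θ(1/n^{1}) E[X] stays bounded (at the triangle threshold p ~ 1/n).


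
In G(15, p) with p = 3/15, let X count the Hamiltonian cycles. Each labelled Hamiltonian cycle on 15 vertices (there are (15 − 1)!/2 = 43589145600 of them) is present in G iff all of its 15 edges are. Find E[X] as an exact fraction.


K_15 has (15 − 1)!/2 = 43589145600 labelled Hamiltonian cycles.
For each such Hamiltonian cycle H, let X_H = 1 if all 15 edges of H are present in G. Then P[X_H = 1] = p^{15} = (1/5)^{15} = 1/30517578125.
Summing the indicators: E[X] = Σ_H E[X_H] = 43589145600 · p^{15} = 43589145600 · 1/30517578125 = 1743565824/1220703125.
Numerically: E[X] ≈ 1.42833.

E[X] = 43589145600 · (1/5)^{15} = 1743565824/1220703125 ≈ 1.42833.


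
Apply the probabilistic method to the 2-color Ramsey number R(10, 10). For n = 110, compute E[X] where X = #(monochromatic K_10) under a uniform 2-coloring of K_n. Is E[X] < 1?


E[X] = C(110, 10) · 2^{1 − 45} = 46897636623981 · 2^{−44} = 46897636623981/17592186044416.
As a reduced fraction: E[X] = 46897636623981/17592186044416 ≈ 2.6658220.
Is E[X] < 1? NO.
Since E[X] ≥ 1, the first-moment bound is inconclusive at n = 110; it does NOT by itself certify R(10, 10) > 110.

E[X] = 46897636623981/17592186044416 ≈ 2.6658220; E[X] ≥ 1; first-moment method inconclusive here.


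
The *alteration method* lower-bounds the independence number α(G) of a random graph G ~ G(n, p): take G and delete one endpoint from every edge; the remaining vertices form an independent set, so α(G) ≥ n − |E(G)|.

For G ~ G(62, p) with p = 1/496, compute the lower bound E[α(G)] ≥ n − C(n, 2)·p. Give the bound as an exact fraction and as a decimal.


E[|E(G)|] = C(62, 2)·p = 1891 · (1/496) = 61/16.
E[α(G)] ≥ n − E[|E(G)|] = 62 − 61/16 = 931/16.
Numerically: ≈ 58.187500.
(This is only a lower bound; the true E[α(G)] may be larger.)

E[α(G)] ≥ 931/16 ≈ 58.187500.
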